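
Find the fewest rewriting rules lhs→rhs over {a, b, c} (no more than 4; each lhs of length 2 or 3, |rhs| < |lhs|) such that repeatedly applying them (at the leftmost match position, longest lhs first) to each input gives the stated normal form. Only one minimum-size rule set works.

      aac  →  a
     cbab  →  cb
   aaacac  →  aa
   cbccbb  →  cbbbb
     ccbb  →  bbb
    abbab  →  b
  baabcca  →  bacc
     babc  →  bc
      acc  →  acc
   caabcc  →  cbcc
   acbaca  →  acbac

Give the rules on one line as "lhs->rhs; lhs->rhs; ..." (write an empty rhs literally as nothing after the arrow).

  | aac => a
  | cbab => cb
  | aaacac => aaac => aa
  | cbccbb => cbbbb

aac->a; ab->; ca->c; ccb->bb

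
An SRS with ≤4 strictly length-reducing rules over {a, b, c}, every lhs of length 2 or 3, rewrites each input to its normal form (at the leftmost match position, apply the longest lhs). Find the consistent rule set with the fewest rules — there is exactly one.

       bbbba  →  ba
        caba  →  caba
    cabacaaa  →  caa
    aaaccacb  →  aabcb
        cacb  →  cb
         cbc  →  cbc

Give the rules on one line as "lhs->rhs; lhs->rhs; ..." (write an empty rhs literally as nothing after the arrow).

  | bbbba => bbba => bba => ba
  | caba
  | cabacaaa => cabbaaa => cabaaa => caa
  | aaaccacb => aabcacb => aabcbb => aabcb

ac->b; baa->; bb->b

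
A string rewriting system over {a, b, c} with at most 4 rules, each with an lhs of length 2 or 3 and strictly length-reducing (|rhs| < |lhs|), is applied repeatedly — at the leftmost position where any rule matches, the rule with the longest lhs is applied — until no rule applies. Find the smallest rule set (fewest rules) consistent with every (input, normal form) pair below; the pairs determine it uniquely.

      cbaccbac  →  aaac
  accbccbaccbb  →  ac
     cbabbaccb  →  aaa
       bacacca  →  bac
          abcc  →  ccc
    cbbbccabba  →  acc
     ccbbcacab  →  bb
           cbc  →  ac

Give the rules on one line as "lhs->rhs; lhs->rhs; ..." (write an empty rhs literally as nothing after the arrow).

  | cbaccbac => aaccbac => aacaac => aaac
  | accbccbaccbb => acaccbaccbb => accbaccbb => acaaccbb => aaccbb => aacab => aab => ac
  | cbabbaccb => aabbaccb => acbaccb => aaaccb => aaaca => aaa
  | bacacca => bacca => bac

ab->c; aba->cc; ca->; cb->a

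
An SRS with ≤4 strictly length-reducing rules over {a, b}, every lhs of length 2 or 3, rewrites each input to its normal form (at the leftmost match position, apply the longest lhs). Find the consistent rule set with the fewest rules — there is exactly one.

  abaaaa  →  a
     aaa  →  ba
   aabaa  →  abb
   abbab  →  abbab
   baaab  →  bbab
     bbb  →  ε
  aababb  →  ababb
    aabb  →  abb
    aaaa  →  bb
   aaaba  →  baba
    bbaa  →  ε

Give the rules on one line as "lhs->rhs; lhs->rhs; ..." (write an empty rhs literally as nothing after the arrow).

  | abaaaa => abbaa => abbb => a
  | aaa => ba
  | aabaa => abaa => abb
  | abbab

aa->b; aab->ab; bbb->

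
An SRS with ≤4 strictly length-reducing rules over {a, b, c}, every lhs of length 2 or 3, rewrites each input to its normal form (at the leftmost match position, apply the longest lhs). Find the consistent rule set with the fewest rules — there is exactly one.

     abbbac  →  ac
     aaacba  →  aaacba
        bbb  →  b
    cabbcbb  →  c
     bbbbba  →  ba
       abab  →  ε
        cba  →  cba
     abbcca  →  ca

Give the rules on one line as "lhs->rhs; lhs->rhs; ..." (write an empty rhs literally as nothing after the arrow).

ab->; bb->; bc->

  | abbbac => bbac => ac
  | aaacba
  | bbb => b
  | cabbcbb => cbcbb => cbb => c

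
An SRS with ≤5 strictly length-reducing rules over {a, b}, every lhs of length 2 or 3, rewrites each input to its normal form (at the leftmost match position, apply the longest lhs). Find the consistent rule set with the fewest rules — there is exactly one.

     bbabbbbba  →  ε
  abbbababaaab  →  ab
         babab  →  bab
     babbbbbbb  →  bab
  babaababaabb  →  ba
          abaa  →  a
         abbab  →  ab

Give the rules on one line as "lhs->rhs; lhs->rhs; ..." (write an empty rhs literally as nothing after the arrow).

  | bbabbbbba => abbbbba => abbba => aba => aa => ε
  | abbbababaaab => abababaaab => aababaaab => ababaaab => aabaaab => abaaab => aaaab => aab => ab
  | babab => baab => bab
  | babbbbbbb => babbbbb => babbb => bab

aa->; aab->ab; aba->aa; bb->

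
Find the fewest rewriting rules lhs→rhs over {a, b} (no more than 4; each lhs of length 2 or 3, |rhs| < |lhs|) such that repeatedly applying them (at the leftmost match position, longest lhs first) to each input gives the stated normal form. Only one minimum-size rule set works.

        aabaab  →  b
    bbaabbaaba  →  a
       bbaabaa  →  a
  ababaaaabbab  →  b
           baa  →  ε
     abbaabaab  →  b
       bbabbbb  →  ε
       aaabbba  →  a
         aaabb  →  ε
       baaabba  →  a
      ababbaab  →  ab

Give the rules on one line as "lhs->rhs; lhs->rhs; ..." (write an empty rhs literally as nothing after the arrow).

aa->; ba->a; bb->a

  | aabaab => baab => aab => b
  | bbaabbaaba => aaabbaaba => abbaaba => aaaaba => aaba => ba => a
  | bbaabaa => aaabaa => abaa => aaa => a
  | ababaaaabbab => aabaaaabbab => baaaabbab => aaaabbab => aabbab => bbab => aab => b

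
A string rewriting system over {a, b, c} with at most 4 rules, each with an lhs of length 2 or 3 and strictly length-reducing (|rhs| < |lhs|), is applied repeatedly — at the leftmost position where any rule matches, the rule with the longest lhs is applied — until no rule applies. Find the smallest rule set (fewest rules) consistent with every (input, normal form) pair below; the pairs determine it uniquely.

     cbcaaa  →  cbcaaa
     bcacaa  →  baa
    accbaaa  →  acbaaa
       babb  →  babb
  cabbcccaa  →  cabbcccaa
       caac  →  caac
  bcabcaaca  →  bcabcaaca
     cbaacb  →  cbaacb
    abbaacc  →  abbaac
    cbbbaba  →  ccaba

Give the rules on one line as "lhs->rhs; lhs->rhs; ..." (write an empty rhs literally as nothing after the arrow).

acc->ac; bbb->c; cac->

  | cbcaaa
  | bcacaa => baa
  | accbaaa => acbaaa
  | babb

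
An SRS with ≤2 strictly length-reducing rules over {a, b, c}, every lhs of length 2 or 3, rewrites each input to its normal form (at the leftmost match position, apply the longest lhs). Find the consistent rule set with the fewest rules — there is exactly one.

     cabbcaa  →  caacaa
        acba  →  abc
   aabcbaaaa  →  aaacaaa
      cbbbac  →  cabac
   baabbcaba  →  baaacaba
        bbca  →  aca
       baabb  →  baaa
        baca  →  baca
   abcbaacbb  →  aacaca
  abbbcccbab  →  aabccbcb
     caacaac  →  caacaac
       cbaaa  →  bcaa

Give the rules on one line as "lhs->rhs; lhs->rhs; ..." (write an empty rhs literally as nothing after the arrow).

  | cabbcaa => caacaa
  | acba => abc
  | aabcbaaaa => aabbcaaa => aaacaaa
  | cbbbac => cabac

bb->a; cba->bc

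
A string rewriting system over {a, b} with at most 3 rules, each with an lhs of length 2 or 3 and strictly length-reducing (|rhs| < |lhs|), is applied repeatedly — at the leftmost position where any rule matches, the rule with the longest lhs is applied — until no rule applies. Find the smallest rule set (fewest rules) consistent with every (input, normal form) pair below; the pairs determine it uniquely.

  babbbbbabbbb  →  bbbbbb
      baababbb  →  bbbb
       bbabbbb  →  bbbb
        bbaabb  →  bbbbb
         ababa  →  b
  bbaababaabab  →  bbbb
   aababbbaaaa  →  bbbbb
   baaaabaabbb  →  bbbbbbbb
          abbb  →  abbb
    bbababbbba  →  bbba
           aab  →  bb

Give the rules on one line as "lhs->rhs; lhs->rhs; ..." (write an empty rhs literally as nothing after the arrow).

aa->b; bab->

  | babbbbbabbbb => bbbbabbbb => bbbbbb
  | baababbb => bbbabbb => bbbb
  | bbabbbb => bbbb
  | bbaabb => bbbbb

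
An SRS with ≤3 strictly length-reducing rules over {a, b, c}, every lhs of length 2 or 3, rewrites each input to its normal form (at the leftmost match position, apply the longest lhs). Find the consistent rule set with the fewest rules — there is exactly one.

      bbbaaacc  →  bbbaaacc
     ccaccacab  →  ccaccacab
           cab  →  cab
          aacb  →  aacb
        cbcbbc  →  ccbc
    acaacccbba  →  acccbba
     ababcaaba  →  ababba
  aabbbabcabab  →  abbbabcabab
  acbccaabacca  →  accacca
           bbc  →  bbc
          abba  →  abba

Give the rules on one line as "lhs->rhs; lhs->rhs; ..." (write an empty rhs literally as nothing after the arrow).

  | bbbaaacc
  | ccaccacab
  | cab
  | aacb

aab->ab; bcb->c; caa->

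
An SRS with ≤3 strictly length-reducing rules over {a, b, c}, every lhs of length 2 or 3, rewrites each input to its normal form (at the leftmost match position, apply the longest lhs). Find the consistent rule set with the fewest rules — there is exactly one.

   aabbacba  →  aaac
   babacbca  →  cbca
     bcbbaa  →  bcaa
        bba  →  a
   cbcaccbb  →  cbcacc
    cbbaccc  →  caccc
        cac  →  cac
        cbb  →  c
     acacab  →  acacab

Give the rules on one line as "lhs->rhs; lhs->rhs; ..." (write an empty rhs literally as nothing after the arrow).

ba->; bb->

  | aabbacba => aaacba => aaac
  | babacbca => bacbca => cbca
  | bcbbaa => bcaa
  | bba => a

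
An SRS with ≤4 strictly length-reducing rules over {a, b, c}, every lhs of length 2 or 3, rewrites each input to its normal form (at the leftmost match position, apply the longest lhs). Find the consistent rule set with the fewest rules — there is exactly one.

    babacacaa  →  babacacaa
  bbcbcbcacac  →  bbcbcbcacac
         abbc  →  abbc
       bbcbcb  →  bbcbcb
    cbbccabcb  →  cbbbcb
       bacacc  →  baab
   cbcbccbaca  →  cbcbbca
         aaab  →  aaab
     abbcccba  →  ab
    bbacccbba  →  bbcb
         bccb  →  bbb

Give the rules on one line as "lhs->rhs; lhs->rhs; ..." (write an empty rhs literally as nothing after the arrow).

  | babacacaa
  | bbcbcbcacac
  | abbc
  | bbcbcb

bba->b; cab->ab; cba->aa; cc->b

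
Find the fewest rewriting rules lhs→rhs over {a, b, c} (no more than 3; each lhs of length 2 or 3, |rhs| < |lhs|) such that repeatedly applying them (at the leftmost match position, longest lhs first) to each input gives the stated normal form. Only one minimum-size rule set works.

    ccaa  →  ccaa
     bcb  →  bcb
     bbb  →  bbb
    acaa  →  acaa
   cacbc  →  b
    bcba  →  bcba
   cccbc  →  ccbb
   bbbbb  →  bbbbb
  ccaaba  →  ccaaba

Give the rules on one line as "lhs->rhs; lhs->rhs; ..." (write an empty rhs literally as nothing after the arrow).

cab->; cbc->bb

  | ccaa
  | bcb
  | bbb
  | acaa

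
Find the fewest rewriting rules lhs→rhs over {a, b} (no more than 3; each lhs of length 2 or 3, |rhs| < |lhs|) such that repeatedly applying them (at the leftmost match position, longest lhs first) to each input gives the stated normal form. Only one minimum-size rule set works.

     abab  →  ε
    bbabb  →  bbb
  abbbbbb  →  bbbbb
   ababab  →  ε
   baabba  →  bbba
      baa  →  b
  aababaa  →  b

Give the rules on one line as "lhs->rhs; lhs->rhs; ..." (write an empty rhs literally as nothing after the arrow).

aa->; ab->

  | abab => ab => ε
  | bbabb => bbb
  | abbbbbb => bbbbb
  | ababab => abab => ab => ε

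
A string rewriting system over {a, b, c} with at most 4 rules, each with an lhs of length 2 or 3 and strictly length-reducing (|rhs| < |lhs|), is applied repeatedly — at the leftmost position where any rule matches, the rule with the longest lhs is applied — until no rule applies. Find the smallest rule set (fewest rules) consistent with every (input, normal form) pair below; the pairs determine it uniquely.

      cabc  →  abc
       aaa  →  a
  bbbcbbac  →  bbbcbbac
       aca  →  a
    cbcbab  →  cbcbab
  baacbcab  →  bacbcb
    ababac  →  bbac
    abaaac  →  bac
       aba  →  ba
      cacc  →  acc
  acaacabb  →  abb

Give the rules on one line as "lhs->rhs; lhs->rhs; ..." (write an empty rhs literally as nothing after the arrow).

aa->a; aba->ba; bca->bc; ca->a

  | cabc => abc
  | aaa => aa => a
  | bbbcbbac
  | aca => aa => a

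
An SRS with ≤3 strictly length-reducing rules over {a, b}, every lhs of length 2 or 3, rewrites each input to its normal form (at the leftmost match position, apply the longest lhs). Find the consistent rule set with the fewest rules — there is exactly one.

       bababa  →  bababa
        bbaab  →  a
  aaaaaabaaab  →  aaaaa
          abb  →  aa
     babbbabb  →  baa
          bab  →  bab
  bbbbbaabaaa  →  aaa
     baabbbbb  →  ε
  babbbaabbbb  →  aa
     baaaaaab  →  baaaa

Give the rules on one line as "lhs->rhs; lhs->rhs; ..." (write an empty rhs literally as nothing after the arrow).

aab->; bb->a

  | bababa
  | bbaab => aaab => a
  | aaaaaabaaab => aaaaaaab => aaaaa
  | abb => aa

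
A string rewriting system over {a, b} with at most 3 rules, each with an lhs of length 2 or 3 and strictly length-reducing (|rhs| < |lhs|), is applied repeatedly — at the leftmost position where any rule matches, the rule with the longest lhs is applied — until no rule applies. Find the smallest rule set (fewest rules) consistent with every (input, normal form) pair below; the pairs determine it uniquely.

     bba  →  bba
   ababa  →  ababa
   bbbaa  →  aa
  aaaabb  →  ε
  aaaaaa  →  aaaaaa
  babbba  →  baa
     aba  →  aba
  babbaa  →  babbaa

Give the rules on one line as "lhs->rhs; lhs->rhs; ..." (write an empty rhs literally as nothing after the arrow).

  | bba
  | ababa
  | bbbaa => aa
  | aaaabb => aab => ε

aab->; bbb->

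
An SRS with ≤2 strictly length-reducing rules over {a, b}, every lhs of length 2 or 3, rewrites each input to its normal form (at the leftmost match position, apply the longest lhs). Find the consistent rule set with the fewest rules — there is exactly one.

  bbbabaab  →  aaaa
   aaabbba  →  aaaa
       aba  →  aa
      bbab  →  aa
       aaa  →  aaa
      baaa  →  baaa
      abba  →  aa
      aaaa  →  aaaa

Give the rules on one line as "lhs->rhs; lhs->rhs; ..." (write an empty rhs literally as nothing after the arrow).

  | bbbabaab => ababaab => aabaab => aaaab => aaaa
  | aaabbba => aaabba => aaaba => aaaa
  | aba => aa
  | bbab => aab => aa

ab->a; bb->a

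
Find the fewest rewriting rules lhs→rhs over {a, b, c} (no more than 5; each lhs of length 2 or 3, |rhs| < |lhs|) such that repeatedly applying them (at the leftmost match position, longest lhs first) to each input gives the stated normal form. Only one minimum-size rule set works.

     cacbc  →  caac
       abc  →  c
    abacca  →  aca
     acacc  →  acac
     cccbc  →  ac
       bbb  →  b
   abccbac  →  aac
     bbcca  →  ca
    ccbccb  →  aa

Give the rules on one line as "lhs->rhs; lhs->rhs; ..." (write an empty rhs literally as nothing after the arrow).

  | cacbc => caac
  | abc => c
  | abacca => acca => aca
  | acacc => acac

ab->; bb->; cb->a; cc->c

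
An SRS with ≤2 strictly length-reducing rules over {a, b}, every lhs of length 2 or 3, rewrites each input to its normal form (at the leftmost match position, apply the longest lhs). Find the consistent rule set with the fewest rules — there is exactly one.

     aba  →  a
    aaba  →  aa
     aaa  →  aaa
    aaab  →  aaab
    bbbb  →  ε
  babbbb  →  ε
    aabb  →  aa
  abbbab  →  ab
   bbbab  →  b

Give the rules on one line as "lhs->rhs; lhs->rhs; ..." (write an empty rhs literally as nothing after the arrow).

ba->; bb->

  | aba => a
  | aaba => aa
  | aaa
  | aaab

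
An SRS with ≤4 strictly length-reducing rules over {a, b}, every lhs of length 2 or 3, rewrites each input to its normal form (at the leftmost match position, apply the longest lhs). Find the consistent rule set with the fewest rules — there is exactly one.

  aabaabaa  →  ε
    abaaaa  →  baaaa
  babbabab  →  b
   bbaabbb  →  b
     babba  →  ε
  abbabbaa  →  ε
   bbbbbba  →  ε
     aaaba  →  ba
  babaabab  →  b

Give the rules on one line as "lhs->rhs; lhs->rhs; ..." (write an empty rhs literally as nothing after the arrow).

  | aabaabaa => abaabaa => baabaa => babaa => bbaa => bba => bb => ε
  | abaaaa => baaaa
  | babbabab => bbabab => bbbab => bab => b
  | bbaabbb => bbabbb => bbbbb => bbb => b

ab->; aba->ba; bb->; bba->bb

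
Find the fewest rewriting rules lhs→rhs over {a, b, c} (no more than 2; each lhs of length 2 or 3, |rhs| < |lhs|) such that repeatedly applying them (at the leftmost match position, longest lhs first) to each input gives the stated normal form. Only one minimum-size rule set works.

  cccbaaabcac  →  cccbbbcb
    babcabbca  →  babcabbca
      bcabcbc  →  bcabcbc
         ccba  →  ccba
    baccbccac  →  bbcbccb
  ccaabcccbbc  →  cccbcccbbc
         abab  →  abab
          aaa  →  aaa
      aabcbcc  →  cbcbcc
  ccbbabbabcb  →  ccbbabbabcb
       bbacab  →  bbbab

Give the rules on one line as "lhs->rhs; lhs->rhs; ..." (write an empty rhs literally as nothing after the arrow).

aab->cb; ac->b

  | cccbaaabcac => cccbacbcac => cccbbbcac => cccbbbcb
  | babcabbca
  | bcabcbc
  | ccba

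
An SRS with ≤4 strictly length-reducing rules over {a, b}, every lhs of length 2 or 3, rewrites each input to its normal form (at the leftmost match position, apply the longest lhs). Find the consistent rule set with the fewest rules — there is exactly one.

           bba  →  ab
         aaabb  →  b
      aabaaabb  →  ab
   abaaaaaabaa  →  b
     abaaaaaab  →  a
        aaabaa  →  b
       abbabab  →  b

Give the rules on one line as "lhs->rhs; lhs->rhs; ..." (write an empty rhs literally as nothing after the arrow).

  | bba => ab
  | aaabb => babb => b
  | aabaaabb => bbaaabb => abaabb => ababb => ab
  | abaaaaaabaa => abaaaaabaa => abaaaabaa => abaaabaa => abaabaa => ababaa => aaa => ba => b

aa->b; ba->b; bab->; bba->ab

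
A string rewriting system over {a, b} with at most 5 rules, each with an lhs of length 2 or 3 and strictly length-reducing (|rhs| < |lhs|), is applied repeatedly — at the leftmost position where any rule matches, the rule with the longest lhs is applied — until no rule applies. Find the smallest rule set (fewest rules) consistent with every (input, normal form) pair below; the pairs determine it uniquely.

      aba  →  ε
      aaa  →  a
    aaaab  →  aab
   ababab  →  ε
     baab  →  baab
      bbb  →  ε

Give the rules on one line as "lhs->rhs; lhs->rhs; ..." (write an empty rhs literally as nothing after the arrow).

aaa->a; aba->; bab->; bbb->

  | aba => ε
  | aaa => a
  | aaaab => aab
  | ababab => bab => ε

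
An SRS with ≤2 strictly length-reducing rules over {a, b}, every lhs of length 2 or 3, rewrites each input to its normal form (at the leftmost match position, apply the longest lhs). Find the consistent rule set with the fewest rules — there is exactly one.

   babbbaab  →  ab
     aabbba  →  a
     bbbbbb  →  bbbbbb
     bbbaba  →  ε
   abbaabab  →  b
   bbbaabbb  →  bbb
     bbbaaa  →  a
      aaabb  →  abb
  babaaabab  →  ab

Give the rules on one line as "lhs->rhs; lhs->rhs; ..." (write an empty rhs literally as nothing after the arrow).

aa->; ba->a

  | babbbaab => abbbaab => abbaab => abaab => aaab => ab
  | aabbba => bbba => bba => ba => a
  | bbbbbb
  | bbbaba => bbaba => baba => aba => aa => ε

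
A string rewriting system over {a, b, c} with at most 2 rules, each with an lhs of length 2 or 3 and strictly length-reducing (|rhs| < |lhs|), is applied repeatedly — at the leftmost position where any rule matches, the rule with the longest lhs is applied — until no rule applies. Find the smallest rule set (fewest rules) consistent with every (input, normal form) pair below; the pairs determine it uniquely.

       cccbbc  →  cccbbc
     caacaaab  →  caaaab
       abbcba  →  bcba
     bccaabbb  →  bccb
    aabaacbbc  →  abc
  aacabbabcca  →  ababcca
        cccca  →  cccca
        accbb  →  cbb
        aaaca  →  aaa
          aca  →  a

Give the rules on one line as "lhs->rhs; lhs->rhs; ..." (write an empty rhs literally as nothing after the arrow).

  | cccbbc
  | caacaaab => caaaab
  | abbcba => bcba
  | bccaabbb => bccabb => bccb

abb->b; ac->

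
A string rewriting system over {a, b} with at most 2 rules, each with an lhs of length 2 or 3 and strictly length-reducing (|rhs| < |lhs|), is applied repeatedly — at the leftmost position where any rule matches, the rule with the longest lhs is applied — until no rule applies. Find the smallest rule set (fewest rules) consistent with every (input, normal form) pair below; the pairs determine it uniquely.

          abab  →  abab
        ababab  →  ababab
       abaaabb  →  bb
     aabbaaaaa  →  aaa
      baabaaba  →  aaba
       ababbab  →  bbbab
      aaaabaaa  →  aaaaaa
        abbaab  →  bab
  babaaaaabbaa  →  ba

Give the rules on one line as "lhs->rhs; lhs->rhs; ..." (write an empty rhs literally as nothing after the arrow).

abb->bb; baa->a

  | abab
  | ababab
  | abaaabb => aaabb => aabb => abb => bb
  | aabbaaaaa => abbaaaaa => bbaaaaa => baaaa => aaa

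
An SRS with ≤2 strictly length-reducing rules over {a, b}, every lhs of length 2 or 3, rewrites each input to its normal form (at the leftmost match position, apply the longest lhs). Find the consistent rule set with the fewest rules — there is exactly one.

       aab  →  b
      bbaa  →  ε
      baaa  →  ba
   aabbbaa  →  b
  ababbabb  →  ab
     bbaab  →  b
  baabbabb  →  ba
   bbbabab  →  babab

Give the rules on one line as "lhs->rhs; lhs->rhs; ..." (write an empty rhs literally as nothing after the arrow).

  | aab => b
  | bbaa => aa => ε
  | baaa => ba
  | aabbbaa => bbbaa => baa => b

aa->; bb->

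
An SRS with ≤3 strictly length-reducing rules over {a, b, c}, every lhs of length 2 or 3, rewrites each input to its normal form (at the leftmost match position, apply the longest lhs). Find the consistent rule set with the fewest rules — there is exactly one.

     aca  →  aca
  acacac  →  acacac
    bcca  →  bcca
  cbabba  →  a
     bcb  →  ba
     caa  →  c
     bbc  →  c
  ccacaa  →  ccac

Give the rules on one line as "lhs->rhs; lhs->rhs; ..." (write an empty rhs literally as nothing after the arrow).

  | aca
  | acacac
  | bcca
  | cbabba => aabba => bba => a

aa->; bb->; cb->a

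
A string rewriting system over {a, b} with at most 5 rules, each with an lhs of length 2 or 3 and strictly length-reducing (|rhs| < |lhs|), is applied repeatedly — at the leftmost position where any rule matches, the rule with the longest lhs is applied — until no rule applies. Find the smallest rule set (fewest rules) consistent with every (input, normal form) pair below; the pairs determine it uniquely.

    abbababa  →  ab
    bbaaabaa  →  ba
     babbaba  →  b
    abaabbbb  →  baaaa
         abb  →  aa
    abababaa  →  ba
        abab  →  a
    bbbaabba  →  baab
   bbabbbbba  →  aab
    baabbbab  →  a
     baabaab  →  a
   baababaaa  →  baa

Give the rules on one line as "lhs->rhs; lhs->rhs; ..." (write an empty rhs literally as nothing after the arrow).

aba->ba; bab->bb; bb->a; bba->b

  | abbababa => abbaba => abba => ab
  | bbaaabaa => baabaa => babaa => bbaa => ba
  | babbaba => bbbaba => ababa => baba => bba => b
  | abaabbbb => baabbbb => baaabb => baaaa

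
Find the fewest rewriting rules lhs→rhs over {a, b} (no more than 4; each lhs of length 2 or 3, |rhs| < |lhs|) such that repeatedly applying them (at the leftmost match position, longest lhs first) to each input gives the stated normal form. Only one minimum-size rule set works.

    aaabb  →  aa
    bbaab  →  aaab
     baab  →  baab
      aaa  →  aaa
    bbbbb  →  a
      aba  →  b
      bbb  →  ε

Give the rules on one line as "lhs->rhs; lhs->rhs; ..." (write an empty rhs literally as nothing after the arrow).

  | aaabb => aa
  | bbaab => aaab
  | baab
  | aaa

aba->b; abb->; bb->a; bbb->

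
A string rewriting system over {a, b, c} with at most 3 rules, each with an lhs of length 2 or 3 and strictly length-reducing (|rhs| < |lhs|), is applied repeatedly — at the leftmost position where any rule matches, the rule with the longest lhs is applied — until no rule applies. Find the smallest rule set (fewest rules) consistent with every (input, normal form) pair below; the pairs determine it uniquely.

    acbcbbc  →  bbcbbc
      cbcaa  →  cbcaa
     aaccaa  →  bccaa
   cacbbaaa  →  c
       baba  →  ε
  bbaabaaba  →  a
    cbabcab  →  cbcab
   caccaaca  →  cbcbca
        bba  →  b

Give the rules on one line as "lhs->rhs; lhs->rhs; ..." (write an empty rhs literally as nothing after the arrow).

aac->bc; ac->b; ba->

  | acbcbbc => bbcbbc
  | cbcaa
  | aaccaa => bccaa
  | cacbbaaa => cbbbaaa => cbbaa => cba => c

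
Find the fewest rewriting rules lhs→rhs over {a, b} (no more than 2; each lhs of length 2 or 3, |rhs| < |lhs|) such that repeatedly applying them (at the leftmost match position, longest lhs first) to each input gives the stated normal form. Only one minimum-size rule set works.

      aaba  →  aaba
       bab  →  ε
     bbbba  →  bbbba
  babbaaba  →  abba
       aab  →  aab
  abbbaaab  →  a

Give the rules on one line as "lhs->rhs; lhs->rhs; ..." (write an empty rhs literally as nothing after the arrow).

  | aaba
  | bab => ε
  | bbbba
  | babbaaba => baaba => abba

baa->ab; bab->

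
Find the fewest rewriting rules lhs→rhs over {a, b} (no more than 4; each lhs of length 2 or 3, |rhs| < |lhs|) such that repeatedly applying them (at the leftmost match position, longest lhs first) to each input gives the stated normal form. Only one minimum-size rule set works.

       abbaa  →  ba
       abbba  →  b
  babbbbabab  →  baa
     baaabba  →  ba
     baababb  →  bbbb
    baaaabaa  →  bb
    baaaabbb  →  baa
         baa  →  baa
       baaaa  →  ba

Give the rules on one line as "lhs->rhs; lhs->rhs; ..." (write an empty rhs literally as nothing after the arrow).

aaa->b; ab->a; abb->aa; bba->ba

  | abbaa => aaaa => ba
  | abbba => aaba => aaa => b
  | babbbbabab => baabbabab => baaaabab => bbabab => babab => baab => baa
  | baaabba => bbbba => bbba => bba => ba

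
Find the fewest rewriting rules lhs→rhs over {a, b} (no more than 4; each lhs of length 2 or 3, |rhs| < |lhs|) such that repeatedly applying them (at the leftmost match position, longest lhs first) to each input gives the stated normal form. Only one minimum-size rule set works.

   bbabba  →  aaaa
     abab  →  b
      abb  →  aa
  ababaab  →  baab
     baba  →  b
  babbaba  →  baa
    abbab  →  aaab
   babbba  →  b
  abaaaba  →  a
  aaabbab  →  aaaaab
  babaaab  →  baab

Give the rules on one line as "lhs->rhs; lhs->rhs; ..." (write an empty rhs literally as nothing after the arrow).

  | bbabba => aabba => aaaa
  | abab => b
  | abb => aa
  | ababaab => baab

aba->; bb->a; bbb->b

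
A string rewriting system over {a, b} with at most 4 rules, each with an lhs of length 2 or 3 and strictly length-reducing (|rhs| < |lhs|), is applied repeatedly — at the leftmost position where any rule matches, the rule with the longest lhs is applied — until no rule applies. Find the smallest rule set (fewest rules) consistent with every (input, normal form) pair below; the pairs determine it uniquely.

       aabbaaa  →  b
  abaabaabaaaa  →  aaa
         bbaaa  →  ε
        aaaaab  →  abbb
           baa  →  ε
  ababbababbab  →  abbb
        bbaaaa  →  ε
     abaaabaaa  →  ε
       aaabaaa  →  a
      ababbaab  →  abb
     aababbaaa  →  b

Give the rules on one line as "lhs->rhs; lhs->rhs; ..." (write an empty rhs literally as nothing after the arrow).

aab->bb; ba->; baa->

  | aabbaaa => bbbaaa => bba => b
  | abaabaabaaaa => abaabaaaa => abaaaa => aaa
  | bbaaa => ba => ε
  | aaaaab => aaabb => abbb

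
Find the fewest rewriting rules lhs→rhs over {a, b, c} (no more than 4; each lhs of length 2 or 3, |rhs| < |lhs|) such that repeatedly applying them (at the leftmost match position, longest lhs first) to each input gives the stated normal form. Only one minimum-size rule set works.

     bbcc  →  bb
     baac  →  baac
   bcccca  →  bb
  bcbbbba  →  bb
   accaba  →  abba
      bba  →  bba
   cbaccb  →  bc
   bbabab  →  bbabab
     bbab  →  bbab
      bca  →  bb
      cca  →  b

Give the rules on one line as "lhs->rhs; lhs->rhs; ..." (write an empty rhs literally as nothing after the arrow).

bbc->bb; ca->b; cb->c; cc->c

  | bbcc => bbc => bb
  | baac
  | bcccca => bccca => bcca => bca => bb
  | bcbbbba => bcbbba => bcbba => bcba => bca => bb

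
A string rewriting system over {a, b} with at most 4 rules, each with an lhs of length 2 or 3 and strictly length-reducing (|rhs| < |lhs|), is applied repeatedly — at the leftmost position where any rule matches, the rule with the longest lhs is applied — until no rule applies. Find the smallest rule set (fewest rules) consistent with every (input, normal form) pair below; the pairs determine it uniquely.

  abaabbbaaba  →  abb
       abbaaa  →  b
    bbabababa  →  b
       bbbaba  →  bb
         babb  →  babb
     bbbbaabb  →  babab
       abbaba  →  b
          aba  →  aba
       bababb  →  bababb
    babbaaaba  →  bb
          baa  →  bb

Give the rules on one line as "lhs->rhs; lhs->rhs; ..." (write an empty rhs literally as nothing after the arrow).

  | abaabbbaaba => abbbbbaaba => ababbaaba => abaaaaba => abaaaba => abaaba => abbba => abaa => abb
  | abbaaa => aaaaa => aaaa => aaa => aa => b
  | bbabababa => aabababa => bbababa => aababa => bbaba => aaba => bba => aa => b
  | bbbaba => baaba => bbba => baa => bb

aa->b; aaa->aa; bba->aa; bbb->ba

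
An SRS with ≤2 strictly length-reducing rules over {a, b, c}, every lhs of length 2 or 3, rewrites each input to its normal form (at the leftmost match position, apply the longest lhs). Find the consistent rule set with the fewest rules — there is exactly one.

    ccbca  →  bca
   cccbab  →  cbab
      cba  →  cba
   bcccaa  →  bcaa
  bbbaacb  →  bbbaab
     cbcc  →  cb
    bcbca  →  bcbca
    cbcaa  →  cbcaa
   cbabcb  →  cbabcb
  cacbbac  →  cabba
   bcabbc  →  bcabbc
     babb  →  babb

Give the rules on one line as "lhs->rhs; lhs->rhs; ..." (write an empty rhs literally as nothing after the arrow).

  | ccbca => bca
  | cccbab => cbab
  | cba
  | bcccaa => bcaa

ac->a; cc->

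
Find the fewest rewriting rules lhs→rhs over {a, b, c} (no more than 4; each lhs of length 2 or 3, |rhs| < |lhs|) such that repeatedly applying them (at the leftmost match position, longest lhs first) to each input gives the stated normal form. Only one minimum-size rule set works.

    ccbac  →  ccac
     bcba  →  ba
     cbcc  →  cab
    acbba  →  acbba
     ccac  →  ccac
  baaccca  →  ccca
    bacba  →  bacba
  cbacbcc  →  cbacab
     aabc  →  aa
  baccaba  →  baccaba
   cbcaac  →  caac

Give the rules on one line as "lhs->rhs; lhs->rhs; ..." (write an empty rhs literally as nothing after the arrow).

  | ccbac => ccac
  | bcba => ba
  | cbcc => cab
  | acbba

baa->; bc->; bcc->ab; ccb->cc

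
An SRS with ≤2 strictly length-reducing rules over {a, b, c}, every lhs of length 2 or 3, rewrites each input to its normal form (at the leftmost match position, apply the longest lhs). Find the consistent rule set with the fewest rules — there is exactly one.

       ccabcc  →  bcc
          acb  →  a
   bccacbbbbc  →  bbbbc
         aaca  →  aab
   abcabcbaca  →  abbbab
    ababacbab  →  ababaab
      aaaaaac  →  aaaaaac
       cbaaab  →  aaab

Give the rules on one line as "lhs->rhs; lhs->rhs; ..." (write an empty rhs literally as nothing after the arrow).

  | ccabcc => cbbcc => bcc
  | acb => a
  | bccacbbbbc => bcbcbbbbc => bcbbbbc => bbbbc
  | aaca => aab

ca->b; cb->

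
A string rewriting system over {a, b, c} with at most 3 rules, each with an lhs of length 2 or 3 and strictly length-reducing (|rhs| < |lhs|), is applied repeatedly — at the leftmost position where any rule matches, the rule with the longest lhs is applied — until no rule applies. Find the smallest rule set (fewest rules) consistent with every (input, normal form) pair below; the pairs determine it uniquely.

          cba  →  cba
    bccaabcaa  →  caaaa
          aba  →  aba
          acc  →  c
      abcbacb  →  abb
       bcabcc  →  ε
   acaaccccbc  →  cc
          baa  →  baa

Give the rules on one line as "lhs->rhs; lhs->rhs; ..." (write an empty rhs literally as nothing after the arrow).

  | cba
  | bccaabcaa => caabcaa => caaaa
  | aba
  | acc => c

ac->; bc->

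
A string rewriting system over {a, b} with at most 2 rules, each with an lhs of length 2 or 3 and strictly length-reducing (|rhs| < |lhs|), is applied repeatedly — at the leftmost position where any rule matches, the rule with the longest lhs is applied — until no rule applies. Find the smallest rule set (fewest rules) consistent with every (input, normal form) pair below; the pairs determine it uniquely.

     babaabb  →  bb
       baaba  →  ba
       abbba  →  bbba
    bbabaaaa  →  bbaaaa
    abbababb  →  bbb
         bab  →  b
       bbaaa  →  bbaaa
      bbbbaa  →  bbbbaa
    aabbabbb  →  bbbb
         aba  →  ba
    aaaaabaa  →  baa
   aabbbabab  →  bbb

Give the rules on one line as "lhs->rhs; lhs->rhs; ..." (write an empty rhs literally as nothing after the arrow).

  | babaabb => baabb => babb => bb
  | baaba => baba => ba
  | abbba => bbba
  | bbabaaaa => bbaaaa

ab->b; bab->b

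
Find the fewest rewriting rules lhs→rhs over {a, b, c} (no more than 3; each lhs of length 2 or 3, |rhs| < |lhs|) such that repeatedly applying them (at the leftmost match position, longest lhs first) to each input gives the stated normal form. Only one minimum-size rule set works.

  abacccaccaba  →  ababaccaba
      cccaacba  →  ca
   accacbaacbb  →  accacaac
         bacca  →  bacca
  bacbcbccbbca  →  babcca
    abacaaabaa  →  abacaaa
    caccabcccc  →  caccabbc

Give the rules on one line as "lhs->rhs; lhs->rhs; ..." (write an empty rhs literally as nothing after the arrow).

baa->; cb->c; ccc->b

  | abacccaccaba => ababaccaba
  | cccaacba => baacba => cba => ca
  | accacbaacbb => accacaacbb => accacaacb => accacaac
  | bacca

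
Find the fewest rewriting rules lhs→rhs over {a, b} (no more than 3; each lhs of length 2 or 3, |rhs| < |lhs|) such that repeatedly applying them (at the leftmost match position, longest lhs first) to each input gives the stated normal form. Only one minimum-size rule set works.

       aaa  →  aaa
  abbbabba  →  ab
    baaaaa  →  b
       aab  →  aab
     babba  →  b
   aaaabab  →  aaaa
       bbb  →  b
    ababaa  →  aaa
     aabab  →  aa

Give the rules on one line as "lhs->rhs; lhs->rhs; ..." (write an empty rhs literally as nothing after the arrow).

ba->b; bb->

  | aaa
  | abbbabba => ababba => abbba => aba => ab
  | baaaaa => baaaa => baaa => baa => ba => b
  | aab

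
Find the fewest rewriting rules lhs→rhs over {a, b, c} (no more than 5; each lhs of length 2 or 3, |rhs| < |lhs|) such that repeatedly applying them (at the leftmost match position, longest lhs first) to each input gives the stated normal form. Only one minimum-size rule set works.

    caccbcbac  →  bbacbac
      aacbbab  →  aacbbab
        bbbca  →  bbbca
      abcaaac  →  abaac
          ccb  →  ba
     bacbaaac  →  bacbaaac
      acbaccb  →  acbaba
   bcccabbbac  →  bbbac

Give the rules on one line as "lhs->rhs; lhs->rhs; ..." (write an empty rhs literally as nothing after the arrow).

  | caccbcbac => cabacbac => bbacbac
  | aacbbab
  | bbbca
  | abcaaac => abaac

abb->; caa->a; cab->bb; ccb->ba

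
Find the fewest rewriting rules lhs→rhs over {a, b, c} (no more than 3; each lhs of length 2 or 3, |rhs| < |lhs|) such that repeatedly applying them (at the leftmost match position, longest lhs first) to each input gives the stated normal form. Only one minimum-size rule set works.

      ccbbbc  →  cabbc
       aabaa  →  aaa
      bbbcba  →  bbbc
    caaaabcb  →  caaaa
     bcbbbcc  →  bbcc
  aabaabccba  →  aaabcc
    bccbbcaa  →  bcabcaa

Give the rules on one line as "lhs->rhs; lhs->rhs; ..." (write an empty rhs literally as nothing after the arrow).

ba->; cb->a; cba->c

  | ccbbbc => cabbc
  | aabaa => aaa
  | bbbcba => bbbc
  | caaaabcb => caaaaba => caaaa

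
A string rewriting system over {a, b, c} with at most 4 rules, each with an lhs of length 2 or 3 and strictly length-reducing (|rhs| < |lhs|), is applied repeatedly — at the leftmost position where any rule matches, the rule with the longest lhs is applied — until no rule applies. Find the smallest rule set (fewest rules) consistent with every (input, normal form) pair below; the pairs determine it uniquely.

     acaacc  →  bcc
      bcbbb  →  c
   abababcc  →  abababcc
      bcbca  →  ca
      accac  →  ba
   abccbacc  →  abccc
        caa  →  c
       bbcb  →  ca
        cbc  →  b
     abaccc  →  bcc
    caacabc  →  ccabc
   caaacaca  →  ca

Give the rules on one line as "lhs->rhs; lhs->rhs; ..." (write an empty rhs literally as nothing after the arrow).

  | acaacc => baacc => bcc
  | bcbbb => babb => bac => bb => c
  | abababcc
  | bcbca => baca => bba => ca

aa->; ac->b; bb->c; cb->a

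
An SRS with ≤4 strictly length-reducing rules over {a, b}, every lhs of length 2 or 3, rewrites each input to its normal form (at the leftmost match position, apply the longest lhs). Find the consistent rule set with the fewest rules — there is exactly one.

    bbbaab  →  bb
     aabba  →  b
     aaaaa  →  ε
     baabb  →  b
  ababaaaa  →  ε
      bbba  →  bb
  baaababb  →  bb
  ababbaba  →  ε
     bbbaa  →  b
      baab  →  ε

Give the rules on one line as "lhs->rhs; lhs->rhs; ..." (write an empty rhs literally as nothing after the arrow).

  | bbbaab => bbab => bb
  | aabba => bba => b
  | aaaaa => aaaa => aaa => aa => ε
  | baabb => abb => b

aa->; aaa->aa; ab->; ba->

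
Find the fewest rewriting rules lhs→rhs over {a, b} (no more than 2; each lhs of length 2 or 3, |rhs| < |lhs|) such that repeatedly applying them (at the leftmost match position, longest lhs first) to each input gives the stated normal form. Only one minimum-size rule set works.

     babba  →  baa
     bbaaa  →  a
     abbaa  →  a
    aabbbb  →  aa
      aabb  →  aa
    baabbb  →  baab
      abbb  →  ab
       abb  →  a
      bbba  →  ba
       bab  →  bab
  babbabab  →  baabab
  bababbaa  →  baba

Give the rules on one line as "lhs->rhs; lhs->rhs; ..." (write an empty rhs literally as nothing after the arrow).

aaa->a; bb->

  | babba => baa
  | bbaaa => aaa => a
  | abbaa => aaa => a
  | aabbbb => aabb => aa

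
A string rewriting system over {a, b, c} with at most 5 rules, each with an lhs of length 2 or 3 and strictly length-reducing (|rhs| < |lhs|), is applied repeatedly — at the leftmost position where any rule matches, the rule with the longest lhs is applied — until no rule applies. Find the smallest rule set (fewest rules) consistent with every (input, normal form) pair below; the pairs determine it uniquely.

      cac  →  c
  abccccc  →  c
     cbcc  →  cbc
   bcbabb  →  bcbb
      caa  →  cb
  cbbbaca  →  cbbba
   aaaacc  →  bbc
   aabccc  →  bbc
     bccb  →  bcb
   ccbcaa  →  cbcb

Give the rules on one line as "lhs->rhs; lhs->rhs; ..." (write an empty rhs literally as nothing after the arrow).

aa->b; ab->; ac->; cc->c

  | cac => c
  | abccccc => ccccc => cccc => ccc => cc => c
  | cbcc => cbc
  | bcbabb => bcbb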